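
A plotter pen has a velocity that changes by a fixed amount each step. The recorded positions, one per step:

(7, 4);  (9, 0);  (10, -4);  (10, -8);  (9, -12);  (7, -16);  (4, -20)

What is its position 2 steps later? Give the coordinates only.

First differences are (+2, -4), (+1, -4), (+0, -4), (-1, -4), (-2, -4), (-3, -4); their common second difference is (-1, +0) (constant acceleration).
step 7: (4, -20) + (-4, -4) → (0, -24)
step 8: (0, -24) + (-5, -4) → (-5, -28)

(-5, -28)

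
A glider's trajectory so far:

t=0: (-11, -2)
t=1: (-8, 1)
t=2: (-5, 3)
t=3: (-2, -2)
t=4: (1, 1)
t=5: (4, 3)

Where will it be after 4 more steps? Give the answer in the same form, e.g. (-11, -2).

(16, -2)

The first coordinate changes by +3 each step, so at step 9 it is -11 + 9·(3) = 16.
The second coordinate repeats the cycle [-2, 1, 3] with period 3; step 9 mod 3 = 0, giving -2.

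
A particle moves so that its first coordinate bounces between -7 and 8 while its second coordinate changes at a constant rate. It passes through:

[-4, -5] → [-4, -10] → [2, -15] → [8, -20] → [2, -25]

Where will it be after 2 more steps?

The first coordinate reflects between -7 and 8, moving 6 per step.
  step 5: 2 → -4
  step 6: -4 → -4
The second coordinate changes by -5 each step: at step 6 it is -35.

[-4, -35]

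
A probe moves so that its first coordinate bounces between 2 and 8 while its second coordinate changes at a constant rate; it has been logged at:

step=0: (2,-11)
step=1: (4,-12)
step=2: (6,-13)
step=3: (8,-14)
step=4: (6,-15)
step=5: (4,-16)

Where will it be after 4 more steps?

(8,-20)

The first coordinate travels 2 per step and bounces off the walls at 2 and 8.
  step 6: 4 → 2
  step 7: 2 → 4
  step 8: 4 → 6
  step 9: 6 → 8
The second coordinate changes by -1 each step: at step 9 it is -20.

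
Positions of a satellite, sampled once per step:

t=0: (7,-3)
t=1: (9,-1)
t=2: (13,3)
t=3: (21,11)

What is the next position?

Step-to-step displacements: (+2,+2), (+4,+4), (+8,+8); each is 2× the previous.
step 4: (21,11) + (+16,+16) → (37,27)

(37,27)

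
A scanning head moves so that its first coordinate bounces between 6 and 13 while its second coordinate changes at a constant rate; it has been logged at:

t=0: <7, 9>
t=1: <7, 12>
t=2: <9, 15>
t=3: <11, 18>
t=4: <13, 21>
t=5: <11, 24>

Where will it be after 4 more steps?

The first coordinate reflects between 6 and 13, moving 2 per step.
  step 6: 11 → 9
  step 7: 9 → 7
  step 8: 7 → 7
  step 9: 7 → 9
The second coordinate changes by +3 each step: at step 9 it is 36.

<9, 36>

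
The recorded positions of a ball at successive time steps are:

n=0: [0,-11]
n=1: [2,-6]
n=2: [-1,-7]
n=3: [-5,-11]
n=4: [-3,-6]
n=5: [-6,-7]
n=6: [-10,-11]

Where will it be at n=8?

[-11,-7]

Step-to-step displacements: [+2,+5], [-3,-1], [-4,-4], [+2,+5], [-3,-1], [-4,-4] — a repeating cycle of length 3.
step 7: apply [+2,+5] → [-8,-6]
step 8: apply [-3,-1] → [-11,-7]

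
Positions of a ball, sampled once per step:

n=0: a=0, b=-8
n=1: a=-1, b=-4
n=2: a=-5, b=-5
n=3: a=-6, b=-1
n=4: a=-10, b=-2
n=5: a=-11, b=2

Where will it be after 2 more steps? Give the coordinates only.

a=-16, b=5

Step-to-step displacements: (-1, +4), (-4, -1), (-1, +4), (-4, -1), (-1, +4) — a repeating cycle of length 2.
step 6: apply (-4, -1) → a=-15, b=1
step 7: apply (-1, +4) → a=-16, b=5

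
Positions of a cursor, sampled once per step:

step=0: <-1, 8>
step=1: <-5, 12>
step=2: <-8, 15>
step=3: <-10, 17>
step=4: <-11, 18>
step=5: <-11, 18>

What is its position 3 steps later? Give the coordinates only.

Successive displacements: <-4, +4>, <-3, +3>, <-2, +2>, <-1, +1>, <+0, +0> — each changes by <+1, -1>.
step 6: <-11, 18> + <+1, -1> → <-10, 17>
step 7: <-10, 17> + <+2, -2> → <-8, 15>
step 8: <-8, 15> + <+3, -3> → <-5, 12>

<-5, 12>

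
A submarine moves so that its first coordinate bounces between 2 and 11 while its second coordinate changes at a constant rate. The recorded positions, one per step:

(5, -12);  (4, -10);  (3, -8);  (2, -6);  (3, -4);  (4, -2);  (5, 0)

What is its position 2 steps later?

The first coordinate reflects between 2 and 11, moving 1 per step.
  step 7: 5 → 6
  step 8: 6 → 7
The second coordinate changes by +2 each step: at step 8 it is 4.

(7, 4)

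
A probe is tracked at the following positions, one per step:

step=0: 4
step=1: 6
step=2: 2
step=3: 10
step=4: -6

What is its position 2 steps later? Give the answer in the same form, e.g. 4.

-38

The jumps are +2, -4, +8, -16 — a geometric progression with ratio -2.
step 5: -6 + 32 → 26
step 6: 26 − 64 → -38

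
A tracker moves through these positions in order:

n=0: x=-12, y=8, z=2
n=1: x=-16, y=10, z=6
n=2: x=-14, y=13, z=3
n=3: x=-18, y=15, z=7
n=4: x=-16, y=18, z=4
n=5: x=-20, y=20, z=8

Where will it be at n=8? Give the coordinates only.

x=-20, y=28, z=6

Step-to-step displacements: (-4,+2,+4), (+2,+3,-3), (-4,+2,+4), (+2,+3,-3), (-4,+2,+4) — a repeating cycle of length 2.
step 6: apply (+2,+3,-3) → x=-18, y=23, z=5
step 7: apply (-4,+2,+4) → x=-22, y=25, z=9
step 8: apply (+2,+3,-3) → x=-20, y=28, z=6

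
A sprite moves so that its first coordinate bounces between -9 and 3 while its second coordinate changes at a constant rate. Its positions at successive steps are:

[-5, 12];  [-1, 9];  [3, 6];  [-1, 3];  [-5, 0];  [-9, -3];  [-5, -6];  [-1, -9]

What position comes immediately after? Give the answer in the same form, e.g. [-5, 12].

[3, -12]

The first coordinate travels 4 per step and bounces off the walls at -9 and 3.
  step 8: -1 → 3
The second coordinate changes by -3 each step: at step 8 it is -12.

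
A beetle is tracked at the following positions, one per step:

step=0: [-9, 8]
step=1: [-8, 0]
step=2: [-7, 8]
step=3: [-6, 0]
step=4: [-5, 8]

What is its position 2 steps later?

[-3, 8]

The first coordinate changes by +1 each step, so at step 6 it is -9 + 6·(1) = -3.
The second coordinate repeats the cycle [8, 0] with period 2; step 6 mod 2 = 0, giving 8.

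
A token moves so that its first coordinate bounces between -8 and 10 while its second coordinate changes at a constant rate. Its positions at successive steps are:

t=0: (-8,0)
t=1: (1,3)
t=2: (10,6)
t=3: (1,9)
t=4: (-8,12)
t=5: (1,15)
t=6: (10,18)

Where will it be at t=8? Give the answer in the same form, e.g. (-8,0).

(-8,24)

The first coordinate travels 9 per step and bounces off the walls at -8 and 10.
  step 7: 10 → 1
  step 8: 1 → -8
The second coordinate changes by +3 each step: at step 8 it is 24.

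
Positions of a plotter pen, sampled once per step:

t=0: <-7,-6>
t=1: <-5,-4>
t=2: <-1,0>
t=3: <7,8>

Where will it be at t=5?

<55,56>

Consecutive displacements <+2,+2>, <+4,+4>, <+8,+8> scale by a factor of 2 each step.
step 4: <7,8> + <+16,+16> → <23,24>
step 5: <23,24> + <+32,+32> → <55,56>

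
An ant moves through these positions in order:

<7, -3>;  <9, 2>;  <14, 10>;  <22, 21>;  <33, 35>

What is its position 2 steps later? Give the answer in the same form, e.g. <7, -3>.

Successive displacements: <+2, +5>, <+5, +8>, <+8, +11>, <+11, +14> — each changes by <+3, +3>.
step 5: <33, 35> + <+14, +17> → <47, 52>
step 6: <47, 52> + <+17, +20> → <64, 72>

<64, 72>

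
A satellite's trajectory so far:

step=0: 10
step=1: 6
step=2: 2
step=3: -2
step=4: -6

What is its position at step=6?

Each step adds -4 to the position.
step 5: -6 − 4 → -10
step 6: -10 − 4 → -14

-14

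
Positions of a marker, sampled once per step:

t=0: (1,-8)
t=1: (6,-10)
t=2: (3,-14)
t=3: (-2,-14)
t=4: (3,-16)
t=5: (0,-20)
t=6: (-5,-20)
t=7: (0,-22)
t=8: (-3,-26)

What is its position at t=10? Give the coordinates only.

(-3,-28)

Differencing gives (+5,-2), (-3,-4), (-5,+0), (+5,-2), (-3,-4), (-5,+0), (+5,-2), (-3,-4). This is the pattern (+5,-2), (-3,-4), (-5,+0) repeated.
step 9: apply (-5,+0) → (-8,-26)
step 10: apply (+5,-2) → (-3,-28)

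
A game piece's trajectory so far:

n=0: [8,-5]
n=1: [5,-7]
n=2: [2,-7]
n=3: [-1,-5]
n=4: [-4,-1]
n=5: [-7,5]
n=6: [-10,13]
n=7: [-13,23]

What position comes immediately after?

[-16,35]

Taking differences between consecutive positions: [-3,-2], [-3,+0], [-3,+2], [-3,+4], [-3,+6], [-3,+8], [-3,+10]. These grow by [+0,+2] each step.
step 8: [-13,23] + [-3,+12] → [-16,35]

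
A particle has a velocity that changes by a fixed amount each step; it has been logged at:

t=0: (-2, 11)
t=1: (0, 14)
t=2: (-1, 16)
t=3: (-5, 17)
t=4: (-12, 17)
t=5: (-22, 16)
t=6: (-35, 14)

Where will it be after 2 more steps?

Taking differences between consecutive positions: (+2, +3), (-1, +2), (-4, +1), (-7, +0), (-10, -1), (-13, -2). These grow by (-3, -1) each step.
step 7: (-35, 14) + (-16, -3) → (-51, 11)
step 8: (-51, 11) + (-19, -4) → (-70, 7)

(-70, 7)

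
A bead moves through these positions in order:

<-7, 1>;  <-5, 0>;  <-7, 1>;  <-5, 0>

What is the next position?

The jumps are <+2, -1>, <-2, +1>, <+2, -1> — a geometric progression with ratio -1.
step 4: <-5, 0> + <-2, +1> → <-7, 1>

<-7, 1>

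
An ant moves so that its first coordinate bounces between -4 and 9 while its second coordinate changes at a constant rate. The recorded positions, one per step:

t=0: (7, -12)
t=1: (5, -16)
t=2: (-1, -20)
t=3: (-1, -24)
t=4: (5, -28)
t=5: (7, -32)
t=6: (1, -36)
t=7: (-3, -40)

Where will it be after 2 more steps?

The first coordinate travels 6 per step and bounces off the walls at -4 and 9.
  step 8: -3 → 3
  step 9: 3 → 9
The second coordinate changes by -4 each step: at step 9 it is -48.

(9, -48)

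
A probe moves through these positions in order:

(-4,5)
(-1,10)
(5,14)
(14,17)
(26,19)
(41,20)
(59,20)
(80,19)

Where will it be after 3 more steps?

Taking differences between consecutive positions: (+3,+5), (+6,+4), (+9,+3), (+12,+2), (+15,+1), (+18,+0), (+21,-1). These grow by (+3,-1) each step.
step 8: (80,19) + (+24,-2) → (104,17)
step 9: (104,17) + (+27,-3) → (131,14)
step 10: (131,14) + (+30,-4) → (161,10)

(161,10)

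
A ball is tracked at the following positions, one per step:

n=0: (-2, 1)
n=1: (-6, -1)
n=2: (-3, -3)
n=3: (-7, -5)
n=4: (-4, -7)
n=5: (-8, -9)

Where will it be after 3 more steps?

The moves between consecutive positions are (-4, -2), (+3, -2), (-4, -2), (+3, -2), (-4, -2); they repeat the 2-cycle [(-4, -2), (+3, -2)].
step 6: apply (+3, -2) → (-5, -11)
step 7: apply (-4, -2) → (-9, -13)
step 8: apply (+3, -2) → (-6, -15)

(-6, -15)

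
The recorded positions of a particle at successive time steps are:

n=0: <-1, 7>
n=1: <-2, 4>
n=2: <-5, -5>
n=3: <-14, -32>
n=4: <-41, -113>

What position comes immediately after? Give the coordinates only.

Consecutive displacements <-1, -3>, <-3, -9>, <-9, -27>, <-27, -81> scale by a factor of 3 each step.
step 5: <-41, -113> + <-81, -243> → <-122, -356>

<-122, -356>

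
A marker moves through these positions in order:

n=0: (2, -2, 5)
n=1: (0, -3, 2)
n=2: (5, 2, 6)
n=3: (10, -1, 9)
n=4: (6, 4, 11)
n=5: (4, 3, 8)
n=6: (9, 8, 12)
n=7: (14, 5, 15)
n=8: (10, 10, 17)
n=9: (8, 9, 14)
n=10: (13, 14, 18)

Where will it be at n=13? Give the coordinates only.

(12, 15, 20)

The moves between consecutive positions are (-2, -1, -3), (+5, +5, +4), (+5, -3, +3), (-4, +5, +2), (-2, -1, -3), (+5, +5, +4), (+5, -3, +3), (-4, +5, +2), (-2, -1, -3), (+5, +5, +4); they repeat the 4-cycle [(-2, -1, -3), (+5, +5, +4), (+5, -3, +3), (-4, +5, +2)].
step 11: apply (+5, -3, +3) → (18, 11, 21)
step 12: apply (-4, +5, +2) → (14, 16, 23)
step 13: apply (-2, -1, -3) → (12, 15, 20)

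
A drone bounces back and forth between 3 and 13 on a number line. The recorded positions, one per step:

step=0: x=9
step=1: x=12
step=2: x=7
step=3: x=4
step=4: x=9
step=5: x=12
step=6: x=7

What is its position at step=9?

x=12

The value reflects between 3 and 13, moving 5 per step.
  step 7: 7 → 4
  step 8: 4 → 9
  step 9: 9 → 12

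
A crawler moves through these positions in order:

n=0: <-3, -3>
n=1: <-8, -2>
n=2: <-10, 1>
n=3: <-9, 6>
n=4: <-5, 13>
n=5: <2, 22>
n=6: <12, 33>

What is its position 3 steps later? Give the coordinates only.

<60, 78>

Taking differences between consecutive positions: <-5, +1>, <-2, +3>, <+1, +5>, <+4, +7>, <+7, +9>, <+10, +11>. These grow by <+3, +2> each step.
step 7: <12, 33> + <+13, +13> → <25, 46>
step 8: <25, 46> + <+16, +15> → <41, 61>
step 9: <41, 61> + <+19, +17> → <60, 78>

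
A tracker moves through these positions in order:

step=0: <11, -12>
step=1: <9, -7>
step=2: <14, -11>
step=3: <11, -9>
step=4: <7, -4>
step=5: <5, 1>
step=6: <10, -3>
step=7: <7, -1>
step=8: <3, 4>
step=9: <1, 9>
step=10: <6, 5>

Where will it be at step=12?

<-1, 12>

The moves between consecutive positions are <-2, +5>, <+5, -4>, <-3, +2>, <-4, +5>, <-2, +5>, <+5, -4>, <-3, +2>, <-4, +5>, <-2, +5>, <+5, -4>; they repeat the 4-cycle [<-2, +5>, <+5, -4>, <-3, +2>, <-4, +5>].
step 11: apply <-3, +2> → <3, 7>
step 12: apply <-4, +5> → <-1, 12>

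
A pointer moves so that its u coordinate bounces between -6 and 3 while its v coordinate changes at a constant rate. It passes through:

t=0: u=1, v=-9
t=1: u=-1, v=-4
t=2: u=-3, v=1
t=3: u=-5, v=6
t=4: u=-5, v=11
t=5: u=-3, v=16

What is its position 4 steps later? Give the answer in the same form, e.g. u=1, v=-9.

u=1, v=36

The u coordinate reflects between -6 and 3, moving 2 per step.
  step 6: -3 → -1
  step 7: -1 → 1
  step 8: 1 → 3
  step 9: 3 → 1
The v coordinate changes by +5 each step: at step 9 it is 36.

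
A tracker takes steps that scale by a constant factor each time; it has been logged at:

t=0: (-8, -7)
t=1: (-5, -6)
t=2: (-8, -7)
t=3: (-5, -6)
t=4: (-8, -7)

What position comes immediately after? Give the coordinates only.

The jumps are (+3, +1), (-3, -1), (+3, +1), (-3, -1) — a geometric progression with ratio -1.
step 5: (-8, -7) + (+3, +1) → (-5, -6)

(-5, -6)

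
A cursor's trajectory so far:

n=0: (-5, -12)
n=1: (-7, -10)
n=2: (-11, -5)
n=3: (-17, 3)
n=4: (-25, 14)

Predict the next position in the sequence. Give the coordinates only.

First differences are (-2, +2), (-4, +5), (-6, +8), (-8, +11); their common second difference is (-2, +3) (constant acceleration).
step 5: (-25, 14) + (-10, +14) → (-35, 28)

(-35, 28)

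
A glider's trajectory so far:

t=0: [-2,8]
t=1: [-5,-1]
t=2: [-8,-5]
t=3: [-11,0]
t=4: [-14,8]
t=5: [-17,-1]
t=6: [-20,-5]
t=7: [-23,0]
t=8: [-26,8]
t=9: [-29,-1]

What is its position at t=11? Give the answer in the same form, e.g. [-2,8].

First: linear, -3 per step → -35 at step 11.
Second: cycles through 8, -1, -5, 0 every 4 steps. Step 11 lands at position 3 of the cycle → 0.

[-35,0]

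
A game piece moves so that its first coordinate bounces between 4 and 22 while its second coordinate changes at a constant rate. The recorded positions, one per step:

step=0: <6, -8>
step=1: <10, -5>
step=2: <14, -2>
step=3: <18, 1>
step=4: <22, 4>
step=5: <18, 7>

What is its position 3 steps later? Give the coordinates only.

The first coordinate reflects between 4 and 22, moving 4 per step.
  step 6: 18 → 14
  step 7: 14 → 10
  step 8: 10 → 6
The second coordinate changes by +3 each step: at step 8 it is 16.

<6, 16>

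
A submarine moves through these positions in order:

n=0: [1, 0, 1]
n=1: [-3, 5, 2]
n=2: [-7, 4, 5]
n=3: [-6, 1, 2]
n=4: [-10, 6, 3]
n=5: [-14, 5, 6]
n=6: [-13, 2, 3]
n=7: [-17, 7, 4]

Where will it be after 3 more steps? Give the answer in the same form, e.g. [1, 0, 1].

The moves between consecutive positions are [-4, +5, +1], [-4, -1, +3], [+1, -3, -3], [-4, +5, +1], [-4, -1, +3], [+1, -3, -3], [-4, +5, +1]; they repeat the 3-cycle [[-4, +5, +1], [-4, -1, +3], [+1, -3, -3]].
step 8: apply [-4, -1, +3] → [-21, 6, 7]
step 9: apply [+1, -3, -3] → [-20, 3, 4]
step 10: apply [-4, +5, +1] → [-24, 8, 5]

[-24, 8, 5]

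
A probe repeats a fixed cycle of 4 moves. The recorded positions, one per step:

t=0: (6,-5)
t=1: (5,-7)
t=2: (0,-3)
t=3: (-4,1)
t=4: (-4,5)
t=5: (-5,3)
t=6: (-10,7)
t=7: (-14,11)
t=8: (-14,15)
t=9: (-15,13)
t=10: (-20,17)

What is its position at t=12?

The moves between consecutive positions are (-1,-2), (-5,+4), (-4,+4), (+0,+4), (-1,-2), (-5,+4), (-4,+4), (+0,+4), (-1,-2), (-5,+4); they repeat the 4-cycle [(-1,-2), (-5,+4), (-4,+4), (+0,+4)].
step 11: apply (-4,+4) → (-24,21)
step 12: apply (+0,+4) → (-24,25)

(-24,25)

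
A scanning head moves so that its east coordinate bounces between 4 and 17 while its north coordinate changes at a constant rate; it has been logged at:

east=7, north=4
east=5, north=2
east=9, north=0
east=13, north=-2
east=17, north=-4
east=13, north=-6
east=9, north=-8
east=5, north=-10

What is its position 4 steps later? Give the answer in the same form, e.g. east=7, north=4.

The east coordinate travels 4 per step and bounces off the walls at 4 and 17.
  step 8: 5 → 7
  step 9: 7 → 11
  step 10: 11 → 15
  step 11: 15 → 15
The north coordinate changes by -2 each step: at step 11 it is -18.

east=15, north=-18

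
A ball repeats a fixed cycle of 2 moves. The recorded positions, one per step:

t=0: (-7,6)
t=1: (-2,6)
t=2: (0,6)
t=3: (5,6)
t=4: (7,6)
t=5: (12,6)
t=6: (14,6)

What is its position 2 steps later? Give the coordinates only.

(21,6)

Step-to-step displacements: (+5,+0), (+2,+0), (+5,+0), (+2,+0), (+5,+0), (+2,+0) — a repeating cycle of length 2.
step 7: apply (+5,+0) → (19,6)
step 8: apply (+2,+0) → (21,6)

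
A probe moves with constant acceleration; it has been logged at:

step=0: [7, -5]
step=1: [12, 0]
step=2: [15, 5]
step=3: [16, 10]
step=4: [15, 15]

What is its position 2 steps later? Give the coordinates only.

[7, 25]

Successive displacements: [+5, +5], [+3, +5], [+1, +5], [-1, +5] — each changes by [-2, +0].
step 5: [15, 15] + [-3, +5] → [12, 20]
step 6: [12, 20] + [-5, +5] → [7, 25]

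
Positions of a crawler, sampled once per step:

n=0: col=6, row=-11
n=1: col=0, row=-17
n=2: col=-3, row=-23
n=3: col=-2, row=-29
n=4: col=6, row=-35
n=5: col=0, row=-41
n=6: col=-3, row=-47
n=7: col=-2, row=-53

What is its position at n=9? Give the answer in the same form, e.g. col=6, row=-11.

col=0, row=-65

The col coordinate repeats the cycle [6, 0, -3, -2] with period 4; step 9 mod 4 = 1, giving 0.
The row coordinate changes by -6 each step, so at step 9 it is -11 + 9·(-6) = -65.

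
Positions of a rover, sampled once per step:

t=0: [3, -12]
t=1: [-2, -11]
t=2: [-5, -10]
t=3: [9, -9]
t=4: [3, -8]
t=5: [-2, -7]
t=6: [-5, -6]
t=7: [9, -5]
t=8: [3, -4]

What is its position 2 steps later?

The first coordinate repeats the cycle [3, -2, -5, 9] with period 4; step 10 mod 4 = 2, giving -5.
The second coordinate changes by +1 each step, so at step 10 it is -12 + 10·(1) = -2.

[-5, -2]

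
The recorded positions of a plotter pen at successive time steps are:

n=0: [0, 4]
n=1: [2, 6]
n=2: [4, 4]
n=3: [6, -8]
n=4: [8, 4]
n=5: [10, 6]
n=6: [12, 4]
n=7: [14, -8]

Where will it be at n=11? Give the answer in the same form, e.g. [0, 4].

First: linear, +2 per step → 22 at step 11.
Second: cycles through 4, 6, 4, -8 every 4 steps. Step 11 lands at position 3 of the cycle → -8.

[22, -8]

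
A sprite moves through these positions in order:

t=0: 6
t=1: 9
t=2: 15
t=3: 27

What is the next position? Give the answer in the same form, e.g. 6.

51

Step-to-step displacements: +3, +6, +12; each is 2× the previous.
step 4: 27 + 24 → 51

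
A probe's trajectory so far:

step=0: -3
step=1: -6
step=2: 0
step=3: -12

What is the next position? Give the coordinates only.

Consecutive displacements -3, +6, -12 scale by a factor of -2 each step.
step 4: -12 + 24 → 12

12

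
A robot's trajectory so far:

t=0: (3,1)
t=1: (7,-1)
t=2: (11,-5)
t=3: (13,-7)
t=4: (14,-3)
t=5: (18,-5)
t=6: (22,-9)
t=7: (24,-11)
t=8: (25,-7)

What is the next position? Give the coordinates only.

(29,-9)

The moves between consecutive positions are (+4,-2), (+4,-4), (+2,-2), (+1,+4), (+4,-2), (+4,-4), (+2,-2), (+1,+4); they repeat the 4-cycle [(+4,-2), (+4,-4), (+2,-2), (+1,+4)].
step 9: apply (+4,-2) → (29,-9)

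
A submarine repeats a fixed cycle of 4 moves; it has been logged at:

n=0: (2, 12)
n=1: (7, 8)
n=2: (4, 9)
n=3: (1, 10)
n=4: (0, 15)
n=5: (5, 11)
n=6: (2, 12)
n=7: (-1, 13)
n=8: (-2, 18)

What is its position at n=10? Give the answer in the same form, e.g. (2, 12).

Differencing gives (+5, -4), (-3, +1), (-3, +1), (-1, +5), (+5, -4), (-3, +1), (-3, +1), (-1, +5). This is the pattern (+5, -4), (-3, +1), (-3, +1), (-1, +5) repeated.
step 9: apply (+5, -4) → (3, 14)
step 10: apply (-3, +1) → (0, 15)

(0, 15)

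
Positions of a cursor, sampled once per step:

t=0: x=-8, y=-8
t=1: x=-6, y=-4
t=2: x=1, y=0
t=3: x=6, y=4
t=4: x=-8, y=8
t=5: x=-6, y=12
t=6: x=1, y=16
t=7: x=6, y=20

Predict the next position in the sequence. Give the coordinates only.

The x coordinate repeats the cycle [-8, -6, 1, 6] with period 4; step 8 mod 4 = 0, giving -8.
The y coordinate changes by +4 each step, so at step 8 it is -8 + 8·(4) = 24.

x=-8, y=24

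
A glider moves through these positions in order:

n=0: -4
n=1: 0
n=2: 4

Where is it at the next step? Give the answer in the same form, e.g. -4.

The position changes by +4 every step.
step 3: 4 + 4 → 8

8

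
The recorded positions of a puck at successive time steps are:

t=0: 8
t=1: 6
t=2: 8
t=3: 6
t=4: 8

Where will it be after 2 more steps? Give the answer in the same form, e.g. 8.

Consecutive displacements -2, +2, -2, +2 scale by a factor of -1 each step.
step 5: 8 − 2 → 6
step 6: 6 + 2 → 8

8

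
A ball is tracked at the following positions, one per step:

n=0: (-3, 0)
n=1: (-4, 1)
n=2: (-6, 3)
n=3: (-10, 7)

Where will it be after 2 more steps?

(-34, 31)

The jumps are (-1, +1), (-2, +2), (-4, +4) — a geometric progression with ratio 2.
step 4: (-10, 7) + (-8, +8) → (-18, 15)
step 5: (-18, 15) + (-16, +16) → (-34, 31)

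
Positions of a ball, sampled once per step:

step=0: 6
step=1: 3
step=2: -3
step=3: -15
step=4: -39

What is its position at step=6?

-183

Step-to-step displacements: -3, -6, -12, -24; each is 2× the previous.
step 5: -39 − 48 → -87
step 6: -87 − 96 → -183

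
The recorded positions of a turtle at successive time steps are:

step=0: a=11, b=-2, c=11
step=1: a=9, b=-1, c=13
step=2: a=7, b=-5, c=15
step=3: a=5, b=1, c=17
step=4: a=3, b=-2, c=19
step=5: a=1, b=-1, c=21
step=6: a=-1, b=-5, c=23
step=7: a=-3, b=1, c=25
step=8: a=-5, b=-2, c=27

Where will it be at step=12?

The a coordinate changes by -2 each step, so at step 12 it is 11 + 12·(-2) = -13.
The b coordinate repeats the cycle [-2, -1, -5, 1] with period 4; step 12 mod 4 = 0, giving -2.
The c coordinate changes by +2 each step, so at step 12 it is 11 + 12·(2) = 35.

a=-13, b=-2, c=35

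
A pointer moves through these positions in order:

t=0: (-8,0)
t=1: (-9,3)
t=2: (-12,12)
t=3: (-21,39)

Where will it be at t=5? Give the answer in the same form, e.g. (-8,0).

(-129,363)

Step-to-step displacements: (-1,+3), (-3,+9), (-9,+27); each is 3× the previous.
step 4: (-21,39) + (-27,+81) → (-48,120)
step 5: (-48,120) + (-81,+243) → (-129,363)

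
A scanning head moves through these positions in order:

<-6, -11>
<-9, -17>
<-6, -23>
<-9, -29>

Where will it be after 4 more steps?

<-9, -53>

First: cycles through -6, -9 every 2 steps. Step 7 lands at position 1 of the cycle → -9.
Second: linear, -6 per step → -53 at step 7.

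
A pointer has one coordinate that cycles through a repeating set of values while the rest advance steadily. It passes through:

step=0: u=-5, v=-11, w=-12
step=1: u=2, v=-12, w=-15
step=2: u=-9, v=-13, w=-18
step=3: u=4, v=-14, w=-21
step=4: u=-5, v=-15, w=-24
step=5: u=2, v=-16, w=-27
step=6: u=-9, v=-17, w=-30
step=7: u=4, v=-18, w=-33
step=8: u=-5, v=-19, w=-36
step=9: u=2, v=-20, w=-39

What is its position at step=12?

u=-5, v=-23, w=-48

U: cycles through -5, 2, -9, 4 every 4 steps. Step 12 lands at position 0 of the cycle → -5.
V: linear, -1 per step → -23 at step 12.
W: linear, -3 per step → -48 at step 12.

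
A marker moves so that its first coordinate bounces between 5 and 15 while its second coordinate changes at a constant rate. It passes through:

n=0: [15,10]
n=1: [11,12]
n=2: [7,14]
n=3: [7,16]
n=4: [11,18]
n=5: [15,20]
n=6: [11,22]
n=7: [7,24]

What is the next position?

[7,26]

The first coordinate travels 4 per step and bounces off the walls at 5 and 15.
  step 8: 7 → 7
The second coordinate changes by +2 each step: at step 8 it is 26.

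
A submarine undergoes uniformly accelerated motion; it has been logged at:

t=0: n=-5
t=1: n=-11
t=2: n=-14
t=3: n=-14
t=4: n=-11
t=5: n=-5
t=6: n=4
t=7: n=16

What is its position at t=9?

First differences are -6, -3, +0, +3, +6, +9, +12; their common second difference is +3 (constant acceleration).
step 8: 16 + 15 → n=31
step 9: 31 + 18 → n=49

n=49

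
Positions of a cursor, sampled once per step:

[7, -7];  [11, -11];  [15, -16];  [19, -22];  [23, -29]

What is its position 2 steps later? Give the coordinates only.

[31, -46]

Taking differences between consecutive positions: [+4, -4], [+4, -5], [+4, -6], [+4, -7]. These grow by [+0, -1] each step.
step 5: [23, -29] + [+4, -8] → [27, -37]
step 6: [27, -37] + [+4, -9] → [31, -46]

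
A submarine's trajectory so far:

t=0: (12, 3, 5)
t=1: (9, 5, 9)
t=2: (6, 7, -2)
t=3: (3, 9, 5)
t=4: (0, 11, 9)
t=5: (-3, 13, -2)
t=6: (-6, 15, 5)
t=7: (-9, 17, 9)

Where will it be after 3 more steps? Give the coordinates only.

The first coordinate changes by -3 each step, so at step 10 it is 12 + 10·(-3) = -18.
The second coordinate changes by +2 each step, so at step 10 it is 3 + 10·(2) = 23.
The third coordinate repeats the cycle [5, 9, -2] with period 3; step 10 mod 3 = 1, giving 9.

(-18, 23, 9)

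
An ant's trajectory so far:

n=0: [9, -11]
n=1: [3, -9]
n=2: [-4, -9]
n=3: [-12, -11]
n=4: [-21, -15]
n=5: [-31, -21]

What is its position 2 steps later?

First differences are [-6, +2], [-7, +0], [-8, -2], [-9, -4], [-10, -6]; their common second difference is [-1, -2] (constant acceleration).
step 6: [-31, -21] + [-11, -8] → [-42, -29]
step 7: [-42, -29] + [-12, -10] → [-54, -39]

[-54, -39]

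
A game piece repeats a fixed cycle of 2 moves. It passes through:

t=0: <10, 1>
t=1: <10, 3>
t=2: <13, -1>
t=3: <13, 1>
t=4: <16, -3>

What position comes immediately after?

<16, -1>

Differencing gives <+0, +2>, <+3, -4>, <+0, +2>, <+3, -4>. This is the pattern <+0, +2>, <+3, -4> repeated.
step 5: apply <+0, +2> → <16, -1>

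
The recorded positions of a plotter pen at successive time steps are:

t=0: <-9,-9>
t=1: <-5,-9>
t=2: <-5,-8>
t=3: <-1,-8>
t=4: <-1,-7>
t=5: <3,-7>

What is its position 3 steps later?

Step-to-step displacements: <+4,+0>, <+0,+1>, <+4,+0>, <+0,+1>, <+4,+0> — a repeating cycle of length 2.
step 6: apply <+0,+1> → <3,-6>
step 7: apply <+4,+0> → <7,-6>
step 8: apply <+0,+1> → <7,-5>

<7,-5>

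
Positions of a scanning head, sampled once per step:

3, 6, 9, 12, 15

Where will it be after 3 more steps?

Each step adds +3 to the position.
step 5: 15 + 3 → 18
step 6: 18 + 3 → 21
step 7: 21 + 3 → 24

24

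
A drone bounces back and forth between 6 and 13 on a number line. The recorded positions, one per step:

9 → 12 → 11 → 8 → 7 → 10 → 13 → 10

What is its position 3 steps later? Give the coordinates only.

11

The value reflects between 6 and 13, moving 3 per step.
  step 8: 10 → 7
  step 9: 7 → 8
  step 10: 8 → 11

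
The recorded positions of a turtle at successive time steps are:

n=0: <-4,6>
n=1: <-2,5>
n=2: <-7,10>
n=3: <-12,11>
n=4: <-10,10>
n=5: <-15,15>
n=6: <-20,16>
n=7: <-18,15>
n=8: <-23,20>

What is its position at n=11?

The moves between consecutive positions are <+2,-1>, <-5,+5>, <-5,+1>, <+2,-1>, <-5,+5>, <-5,+1>, <+2,-1>, <-5,+5>; they repeat the 3-cycle [<+2,-1>, <-5,+5>, <-5,+1>].
step 9: apply <-5,+1> → <-28,21>
step 10: apply <+2,-1> → <-26,20>
step 11: apply <-5,+5> → <-31,25>

<-31,25>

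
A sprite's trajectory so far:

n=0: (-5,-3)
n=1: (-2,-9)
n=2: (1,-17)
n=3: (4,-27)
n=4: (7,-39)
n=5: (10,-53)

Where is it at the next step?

(13,-69)

First differences are (+3,-6), (+3,-8), (+3,-10), (+3,-12), (+3,-14); their common second difference is (+0,-2) (constant acceleration).
step 6: (10,-53) + (+3,-16) → (13,-69)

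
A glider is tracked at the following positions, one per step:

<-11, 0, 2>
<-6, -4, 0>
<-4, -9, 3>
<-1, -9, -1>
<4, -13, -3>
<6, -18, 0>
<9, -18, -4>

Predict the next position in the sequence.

<14, -22, -6>

The moves between consecutive positions are <+5, -4, -2>, <+2, -5, +3>, <+3, +0, -4>, <+5, -4, -2>, <+2, -5, +3>, <+3, +0, -4>; they repeat the 3-cycle [<+5, -4, -2>, <+2, -5, +3>, <+3, +0, -4>].
step 7: apply <+5, -4, -2> → <14, -22, -6>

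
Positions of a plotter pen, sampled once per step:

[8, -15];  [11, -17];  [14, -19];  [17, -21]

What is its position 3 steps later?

The position changes by [+3, -2] every step.
step 4: [17, -21] + [+3, -2] → [20, -23]
step 5: [20, -23] + [+3, -2] → [23, -25]
step 6: [23, -25] + [+3, -2] → [26, -27]

[26, -27]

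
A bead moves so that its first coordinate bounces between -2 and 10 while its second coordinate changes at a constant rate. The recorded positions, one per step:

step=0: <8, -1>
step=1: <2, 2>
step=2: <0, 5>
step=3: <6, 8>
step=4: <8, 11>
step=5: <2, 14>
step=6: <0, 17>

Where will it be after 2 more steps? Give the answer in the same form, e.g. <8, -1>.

The first coordinate reflects between -2 and 10, moving 6 per step.
  step 7: 0 → 6
  step 8: 6 → 8
The second coordinate changes by +3 each step: at step 8 it is 23.

<8, 23>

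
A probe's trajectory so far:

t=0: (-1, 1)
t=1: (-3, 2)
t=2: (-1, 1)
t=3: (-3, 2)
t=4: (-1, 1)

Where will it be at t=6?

(-1, 1)

Step-to-step displacements: (-2, +1), (+2, -1), (-2, +1), (+2, -1); each is -1× the previous.
step 5: (-1, 1) + (-2, +1) → (-3, 2)
step 6: (-3, 2) + (+2, -1) → (-1, 1)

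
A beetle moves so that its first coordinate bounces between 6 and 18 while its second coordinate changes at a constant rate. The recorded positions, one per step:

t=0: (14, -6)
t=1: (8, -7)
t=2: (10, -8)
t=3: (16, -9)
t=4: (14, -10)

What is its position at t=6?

(10, -12)

The first coordinate reflects between 6 and 18, moving 6 per step.
  step 5: 14 → 8
  step 6: 8 → 10
The second coordinate changes by -1 each step: at step 6 it is -12.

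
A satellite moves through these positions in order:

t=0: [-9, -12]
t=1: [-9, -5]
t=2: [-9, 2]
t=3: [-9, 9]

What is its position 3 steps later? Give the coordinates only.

[-9, 30]

Constant displacement of [+0, +7] per step.
step 4: [-9, 9] + [+0, +7] → [-9, 16]
step 5: [-9, 16] + [+0, +7] → [-9, 23]
step 6: [-9, 23] + [+0, +7] → [-9, 30]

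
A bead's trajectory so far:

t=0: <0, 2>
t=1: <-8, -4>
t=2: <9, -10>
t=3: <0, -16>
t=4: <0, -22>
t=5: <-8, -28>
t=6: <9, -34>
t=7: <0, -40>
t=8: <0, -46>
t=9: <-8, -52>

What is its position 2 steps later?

<0, -64>

First: cycles through 0, -8, 9, 0 every 4 steps. Step 11 lands at position 3 of the cycle → 0.
Second: linear, -6 per step → -64 at step 11.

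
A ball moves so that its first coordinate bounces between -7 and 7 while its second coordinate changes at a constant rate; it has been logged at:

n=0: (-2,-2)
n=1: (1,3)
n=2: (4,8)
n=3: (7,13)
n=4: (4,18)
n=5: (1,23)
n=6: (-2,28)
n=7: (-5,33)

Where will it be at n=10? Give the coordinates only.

(0,48)

The first coordinate reflects between -7 and 7, moving 3 per step.
  step 8: -5 → -6
  step 9: -6 → -3
  step 10: -3 → 0
The second coordinate changes by +5 each step: at step 10 it is 48.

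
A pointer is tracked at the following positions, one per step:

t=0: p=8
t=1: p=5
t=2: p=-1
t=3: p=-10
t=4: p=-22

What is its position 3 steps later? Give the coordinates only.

Taking differences between consecutive positions: -3, -6, -9, -12. These grow by -3 each step.
step 5: -22 − 15 → p=-37
step 6: -37 − 18 → p=-55
step 7: -55 − 21 → p=-76

p=-76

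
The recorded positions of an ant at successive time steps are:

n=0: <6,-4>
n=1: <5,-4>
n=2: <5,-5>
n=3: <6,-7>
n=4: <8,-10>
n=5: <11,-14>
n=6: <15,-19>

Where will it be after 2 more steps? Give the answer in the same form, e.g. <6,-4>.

Successive displacements: <-1,+0>, <+0,-1>, <+1,-2>, <+2,-3>, <+3,-4>, <+4,-5> — each changes by <+1,-1>.
step 7: <15,-19> + <+5,-6> → <20,-25>
step 8: <20,-25> + <+6,-7> → <26,-32>

<26,-32>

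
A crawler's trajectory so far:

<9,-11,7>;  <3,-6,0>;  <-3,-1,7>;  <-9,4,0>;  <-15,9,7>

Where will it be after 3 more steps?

<-33,24,0>

First: linear, -6 per step → -33 at step 7.
Second: linear, +5 per step → 24 at step 7.
Third: cycles through 7, 0 every 2 steps. Step 7 lands at position 1 of the cycle → 0.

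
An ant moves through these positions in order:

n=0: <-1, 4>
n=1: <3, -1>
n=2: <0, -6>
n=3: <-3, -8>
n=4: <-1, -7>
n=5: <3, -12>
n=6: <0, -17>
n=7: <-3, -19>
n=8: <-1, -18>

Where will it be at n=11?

Step-to-step displacements: <+4, -5>, <-3, -5>, <-3, -2>, <+2, +1>, <+4, -5>, <-3, -5>, <-3, -2>, <+2, +1> — a repeating cycle of length 4.
step 9: apply <+4, -5> → <3, -23>
step 10: apply <-3, -5> → <0, -28>
step 11: apply <-3, -2> → <-3, -30>

<-3, -30>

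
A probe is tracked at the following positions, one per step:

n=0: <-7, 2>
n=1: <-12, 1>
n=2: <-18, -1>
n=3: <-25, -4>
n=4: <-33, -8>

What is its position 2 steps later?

<-52, -19>

Taking differences between consecutive positions: <-5, -1>, <-6, -2>, <-7, -3>, <-8, -4>. These grow by <-1, -1> each step.
step 5: <-33, -8> + <-9, -5> → <-42, -13>
step 6: <-42, -13> + <-10, -6> → <-52, -19>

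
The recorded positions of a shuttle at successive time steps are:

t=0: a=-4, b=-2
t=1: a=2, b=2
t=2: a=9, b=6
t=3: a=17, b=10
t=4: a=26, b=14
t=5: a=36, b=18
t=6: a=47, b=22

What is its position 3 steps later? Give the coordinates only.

a=86, b=34

First differences are (+6, +4), (+7, +4), (+8, +4), (+9, +4), (+10, +4), (+11, +4); their common second difference is (+1, +0) (constant acceleration).
step 7: a=47, b=22 + (+12, +4) → a=59, b=26
step 8: a=59, b=26 + (+13, +4) → a=72, b=30
step 9: a=72, b=30 + (+14, +4) → a=86, b=34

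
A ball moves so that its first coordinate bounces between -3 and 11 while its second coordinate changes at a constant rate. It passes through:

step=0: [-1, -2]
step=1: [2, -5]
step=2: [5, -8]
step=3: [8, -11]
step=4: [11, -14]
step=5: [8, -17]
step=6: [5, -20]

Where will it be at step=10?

[1, -32]

The first coordinate reflects between -3 and 11, moving 3 per step.
  step 7: 5 → 2
  step 8: 2 → -1
  step 9: -1 → -2
  step 10: -2 → 1
The second coordinate changes by -3 each step: at step 10 it is -32.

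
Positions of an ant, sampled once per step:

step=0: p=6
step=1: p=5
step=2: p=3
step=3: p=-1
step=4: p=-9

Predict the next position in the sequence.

p=-25

Step-to-step displacements: -1, -2, -4, -8; each is 2× the previous.
step 5: -9 − 16 → p=-25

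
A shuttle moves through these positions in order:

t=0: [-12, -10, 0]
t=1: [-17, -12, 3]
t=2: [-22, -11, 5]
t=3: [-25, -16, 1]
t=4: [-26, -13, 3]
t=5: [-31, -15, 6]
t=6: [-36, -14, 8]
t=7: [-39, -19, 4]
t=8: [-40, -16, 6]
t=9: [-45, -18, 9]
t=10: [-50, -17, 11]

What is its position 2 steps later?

The moves between consecutive positions are [-5, -2, +3], [-5, +1, +2], [-3, -5, -4], [-1, +3, +2], [-5, -2, +3], [-5, +1, +2], [-3, -5, -4], [-1, +3, +2], [-5, -2, +3], [-5, +1, +2]; they repeat the 4-cycle [[-5, -2, +3], [-5, +1, +2], [-3, -5, -4], [-1, +3, +2]].
step 11: apply [-3, -5, -4] → [-53, -22, 7]
step 12: apply [-1, +3, +2] → [-54, -19, 9]

[-54, -19, 9]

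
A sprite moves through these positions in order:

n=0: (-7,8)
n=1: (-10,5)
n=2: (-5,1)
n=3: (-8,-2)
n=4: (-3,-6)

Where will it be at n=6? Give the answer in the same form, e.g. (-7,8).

(-1,-13)

The moves between consecutive positions are (-3,-3), (+5,-4), (-3,-3), (+5,-4); they repeat the 2-cycle [(-3,-3), (+5,-4)].
step 5: apply (-3,-3) → (-6,-9)
step 6: apply (+5,-4) → (-1,-13)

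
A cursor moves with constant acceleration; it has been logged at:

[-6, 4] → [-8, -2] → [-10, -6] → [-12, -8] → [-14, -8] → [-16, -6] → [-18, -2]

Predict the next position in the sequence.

First differences are [-2, -6], [-2, -4], [-2, -2], [-2, +0], [-2, +2], [-2, +4]; their common second difference is [+0, +2] (constant acceleration).
step 7: [-18, -2] + [-2, +6] → [-20, 4]

[-20, 4]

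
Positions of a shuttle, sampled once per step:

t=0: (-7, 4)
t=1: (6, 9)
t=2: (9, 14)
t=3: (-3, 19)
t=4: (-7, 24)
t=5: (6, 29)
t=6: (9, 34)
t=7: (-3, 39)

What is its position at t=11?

First: cycles through -7, 6, 9, -3 every 4 steps. Step 11 lands at position 3 of the cycle → -3.
Second: linear, +5 per step → 59 at step 11.

(-3, 59)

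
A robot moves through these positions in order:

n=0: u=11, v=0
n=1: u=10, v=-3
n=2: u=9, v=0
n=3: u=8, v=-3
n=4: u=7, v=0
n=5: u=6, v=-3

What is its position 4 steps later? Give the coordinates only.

u=2, v=-3

The u coordinate changes by -1 each step, so at step 9 it is 11 + 9·(-1) = 2.
The v coordinate repeats the cycle [0, -3] with period 2; step 9 mod 2 = 1, giving -3.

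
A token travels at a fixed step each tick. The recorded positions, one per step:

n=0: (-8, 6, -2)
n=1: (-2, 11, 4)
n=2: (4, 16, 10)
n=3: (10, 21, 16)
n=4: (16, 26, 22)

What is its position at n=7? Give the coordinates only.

(34, 41, 40)

Each step adds (+6, +5, +6) to the position.
step 5: (16, 26, 22) + (+6, +5, +6) → (22, 31, 28)
step 6: (22, 31, 28) + (+6, +5, +6) → (28, 36, 34)
step 7: (28, 36, 34) + (+6, +5, +6) → (34, 41, 40)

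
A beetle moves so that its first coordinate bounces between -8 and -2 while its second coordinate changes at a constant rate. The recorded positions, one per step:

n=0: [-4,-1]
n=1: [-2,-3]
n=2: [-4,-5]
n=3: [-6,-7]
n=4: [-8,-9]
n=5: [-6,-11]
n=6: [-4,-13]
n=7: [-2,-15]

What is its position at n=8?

The first coordinate travels 2 per step and bounces off the walls at -8 and -2.
  step 8: -2 → -4
The second coordinate changes by -2 each step: at step 8 it is -17.

[-4,-17]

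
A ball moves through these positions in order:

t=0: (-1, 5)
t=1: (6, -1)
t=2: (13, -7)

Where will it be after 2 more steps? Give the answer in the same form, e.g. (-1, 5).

(27, -19)

Each step adds (+7, -6) to the position.
step 3: (13, -7) + (+7, -6) → (20, -13)
step 4: (20, -13) + (+7, -6) → (27, -19)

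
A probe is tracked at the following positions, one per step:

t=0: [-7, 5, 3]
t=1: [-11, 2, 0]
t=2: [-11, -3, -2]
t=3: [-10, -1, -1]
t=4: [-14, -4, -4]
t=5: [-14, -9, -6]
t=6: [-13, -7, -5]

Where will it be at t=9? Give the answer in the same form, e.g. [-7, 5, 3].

The moves between consecutive positions are [-4, -3, -3], [+0, -5, -2], [+1, +2, +1], [-4, -3, -3], [+0, -5, -2], [+1, +2, +1]; they repeat the 3-cycle [[-4, -3, -3], [+0, -5, -2], [+1, +2, +1]].
step 7: apply [-4, -3, -3] → [-17, -10, -8]
step 8: apply [+0, -5, -2] → [-17, -15, -10]
step 9: apply [+1, +2, +1] → [-16, -13, -9]

[-16, -13, -9]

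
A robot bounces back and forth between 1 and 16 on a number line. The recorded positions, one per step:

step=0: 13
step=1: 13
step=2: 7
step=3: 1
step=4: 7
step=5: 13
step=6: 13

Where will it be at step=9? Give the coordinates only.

The value travels 6 per step and bounces off the walls at 1 and 16.
  step 7: 13 → 7
  step 8: 7 → 1
  step 9: 1 → 7

7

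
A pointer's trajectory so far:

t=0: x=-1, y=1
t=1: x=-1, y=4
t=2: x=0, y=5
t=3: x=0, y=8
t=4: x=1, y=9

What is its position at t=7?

The moves between consecutive positions are (+0, +3), (+1, +1), (+0, +3), (+1, +1); they repeat the 2-cycle [(+0, +3), (+1, +1)].
step 5: apply (+0, +3) → x=1, y=12
step 6: apply (+1, +1) → x=2, y=13
step 7: apply (+0, +3) → x=2, y=16

x=2, y=16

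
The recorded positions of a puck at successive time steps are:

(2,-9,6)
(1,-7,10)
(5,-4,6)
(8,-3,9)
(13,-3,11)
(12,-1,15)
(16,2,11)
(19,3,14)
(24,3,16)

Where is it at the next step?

(23,5,20)

Differencing gives (-1,+2,+4), (+4,+3,-4), (+3,+1,+3), (+5,+0,+2), (-1,+2,+4), (+4,+3,-4), (+3,+1,+3), (+5,+0,+2). This is the pattern (-1,+2,+4), (+4,+3,-4), (+3,+1,+3), (+5,+0,+2) repeated.
step 9: apply (-1,+2,+4) → (23,5,20)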